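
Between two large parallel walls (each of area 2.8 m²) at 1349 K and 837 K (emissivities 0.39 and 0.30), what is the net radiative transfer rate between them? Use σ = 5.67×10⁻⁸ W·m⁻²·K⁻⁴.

Q ≈ 91400 W

For two large parallel gray plates, q = σ(T₁⁴ − T₂⁴) / (1/ε₁ + 1/ε₂ − 1).
1/ε₁ + 1/ε₂ − 1 = 1/0.39 + 1/0.30 − 1 = 4.897.
T₁⁴ − T₂⁴ = 3.31×10^12 − 4.91×10^11 = 2.82×10^12 K⁴.
q = 5.67×10⁻⁸ × 2.82×10^12 / 4.897 = 32700 W/m².
Q = q·A = 32700 × 2.8 = 91400 W.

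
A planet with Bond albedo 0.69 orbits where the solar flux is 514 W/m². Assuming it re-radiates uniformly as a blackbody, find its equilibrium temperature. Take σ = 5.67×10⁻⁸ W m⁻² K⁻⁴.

T ≈ 163 K

Power absorbed = (1−a)S·πR²; power emitted = 4πR²σT⁴. Equating and cancelling πR²:
T = ((1−a)S / 4σ)^(1/4) = (159 / (4 × 5.67×10⁻⁸))^(1/4) = (7.03×10^8)^(1/4).
T = 163 K.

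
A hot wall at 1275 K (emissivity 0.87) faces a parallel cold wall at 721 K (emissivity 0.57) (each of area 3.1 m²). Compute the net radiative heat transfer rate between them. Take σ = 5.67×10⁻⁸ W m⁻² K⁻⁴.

Q ≈ 2.19×10^5 W

For two large parallel gray plates, q = σ(T₁⁴ − T₂⁴) / (1/ε₁ + 1/ε₂ − 1).
1/ε₁ + 1/ε₂ − 1 = 1/0.87 + 1/0.57 − 1 = 1.904.
T₁⁴ − T₂⁴ = 2.64×10^12 − 2.70×10^11 = 2.37×10^12 K⁴.
q = 5.67×10⁻⁸ × 2.37×10^12 / 1.904 = 70700 W/m².
Q = q·A = 70700 × 3.1 = 2.19×10^5 W.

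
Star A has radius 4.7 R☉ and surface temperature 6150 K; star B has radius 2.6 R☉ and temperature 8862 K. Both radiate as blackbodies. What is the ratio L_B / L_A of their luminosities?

L = 4πR²σT⁴ ∝ R²T⁴, so L_B/L_A = (2.6/4.7)² × (8862/6150)⁴ = 0.306 × 4.31 = 1.32.

L_B/L_A ≈ 1.32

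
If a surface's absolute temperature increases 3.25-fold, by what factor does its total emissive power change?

P ∝ T⁴, so the power scales as (3.25)⁴ = 112.

factor ≈ 112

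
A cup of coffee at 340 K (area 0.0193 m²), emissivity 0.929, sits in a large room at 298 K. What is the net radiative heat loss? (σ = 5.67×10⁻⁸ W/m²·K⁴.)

Q ≈ 5.57 W

Q = εσA(T⁴ − T_s⁴). T⁴ − T_s⁴ = (340)⁴ − (298)⁴ = 1.34×10^10 − 7.89×10^9 = 5.48×10^9 K⁴.
Q = 0.929 × 5.67×10⁻⁸ × 0.0193 × 5.48×10^9 = 5.57 W.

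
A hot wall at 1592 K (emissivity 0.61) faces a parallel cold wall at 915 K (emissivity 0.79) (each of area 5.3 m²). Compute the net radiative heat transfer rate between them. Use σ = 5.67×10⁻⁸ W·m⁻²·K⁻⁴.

For two large parallel gray plates, q = σ(T₁⁴ − T₂⁴) / (1/ε₁ + 1/ε₂ − 1).
1/ε₁ + 1/ε₂ − 1 = 1/0.61 + 1/0.79 − 1 = 1.905.
T₁⁴ − T₂⁴ = 6.42×10^12 − 7.01×10^11 = 5.72×10^12 K⁴.
q = 5.67×10⁻⁸ × 5.72×10^12 / 1.905 = 1.70×10^5 W/m².
Q = q·A = 1.70×10^5 × 5.3 = 9.03×10^5 W.

Q ≈ 9.03×10^5 W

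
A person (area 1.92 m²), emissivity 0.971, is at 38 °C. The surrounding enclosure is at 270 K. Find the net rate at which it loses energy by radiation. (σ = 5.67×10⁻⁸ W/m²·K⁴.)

Q ≈ 427 W

Convert: 38 °C = 311 K.
Q = εσA(T⁴ − T_s⁴). T⁴ − T_s⁴ = (311)⁴ − (270)⁴ = 9.35×10^9 − 5.31×10^9 = 4.04×10^9 K⁴.
Q = 0.971 × 5.67×10⁻⁸ × 1.92 × 4.04×10^9 = 427 W.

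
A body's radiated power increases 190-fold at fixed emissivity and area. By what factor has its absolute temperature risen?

P ∝ T⁴ ⇒ T ∝ P^(1/4), so T scales by (190)^(1/4) = 3.71.

factor ≈ 3.71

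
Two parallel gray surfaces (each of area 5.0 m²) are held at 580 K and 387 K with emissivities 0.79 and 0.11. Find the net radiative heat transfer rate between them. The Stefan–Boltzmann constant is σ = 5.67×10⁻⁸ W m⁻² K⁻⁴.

For two large parallel gray plates, q = σ(T₁⁴ − T₂⁴) / (1/ε₁ + 1/ε₂ − 1).
1/ε₁ + 1/ε₂ − 1 = 1/0.79 + 1/0.11 − 1 = 9.357.
T₁⁴ − T₂⁴ = 1.13×10^11 − 2.24×10^10 = 9.07×10^10 K⁴.
q = 5.67×10⁻⁸ × 9.07×10^10 / 9.357 = 550 W/m².
Q = q·A = 550 × 5.0 = 2750 W.

Q ≈ 2750 W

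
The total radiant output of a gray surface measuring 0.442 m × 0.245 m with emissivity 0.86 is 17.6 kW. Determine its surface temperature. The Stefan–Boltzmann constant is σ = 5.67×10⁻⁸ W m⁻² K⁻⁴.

T ≈ 1350 K

A = 0.442 × 0.245 = 0.108 m².
From P = εσAT⁴, T = (P / εσA)^(1/4) = (17600 / (0.86 × 5.67×10⁻⁸ × 0.108))^(1/4).
T = (3.33×10^12)^(1/4) = 1350 K.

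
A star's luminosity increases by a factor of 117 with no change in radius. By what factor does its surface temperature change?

P ∝ T⁴ ⇒ T ∝ P^(1/4), so T scales by (117)^(1/4) = 3.29.

factor ≈ 3.29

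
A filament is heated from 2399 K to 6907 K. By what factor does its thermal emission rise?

P ∝ T⁴, so the ratio is (6907/2399)⁴ = (2.879)⁴ = 68.7.

ratio ≈ 68.7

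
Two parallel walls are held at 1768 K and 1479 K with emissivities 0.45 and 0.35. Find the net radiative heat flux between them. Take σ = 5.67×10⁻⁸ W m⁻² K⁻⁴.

q ≈ 69300 W/m²

For two large parallel gray plates, q = σ(T₁⁴ − T₂⁴) / (1/ε₁ + 1/ε₂ − 1).
1/ε₁ + 1/ε₂ − 1 = 1/0.45 + 1/0.35 − 1 = 4.079.
T₁⁴ − T₂⁴ = 9.77×10^12 − 4.78×10^12 = 4.99×10^12 K⁴.
q = 5.67×10⁻⁸ × 4.99×10^12 / 4.079 = 69300 W/m².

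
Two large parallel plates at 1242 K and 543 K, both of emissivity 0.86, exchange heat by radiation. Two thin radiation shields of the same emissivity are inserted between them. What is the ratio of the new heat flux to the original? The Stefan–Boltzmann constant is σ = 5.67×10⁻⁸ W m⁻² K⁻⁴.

ratio ≈ 0.333

With N identical shields there are N+1 = 3 gaps in series, each with the same radiative resistance, so the flux falls to 1/(N+1) of its unshielded value.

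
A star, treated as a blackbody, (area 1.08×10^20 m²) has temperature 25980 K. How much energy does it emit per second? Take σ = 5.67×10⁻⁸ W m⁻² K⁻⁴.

P ≈ 2.79×10^30 W

P = σAT⁴ = 5.67×10⁻⁸ × 1.08×10^20 × (25980)⁴ = 5.67×10⁻⁸ × 1.08×10^20 × 4.56×10^17.
P = 2.79×10^30 W.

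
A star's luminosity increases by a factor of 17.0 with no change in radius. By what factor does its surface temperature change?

factor ≈ 2.03

P ∝ T⁴ ⇒ T ∝ P^(1/4), so T scales by (17.0)^(1/4) = 2.03.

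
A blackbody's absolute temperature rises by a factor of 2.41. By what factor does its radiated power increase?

factor ≈ 33.7

P ∝ T⁴, so the power scales as (2.41)⁴ = 33.7.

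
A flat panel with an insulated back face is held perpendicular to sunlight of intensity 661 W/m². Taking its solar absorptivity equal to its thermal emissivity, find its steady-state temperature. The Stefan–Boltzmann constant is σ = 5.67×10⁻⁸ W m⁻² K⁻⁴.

Absorbed flux αS = emitted flux εσT⁴ (one radiating face); with α = ε, T = (S/σ)^(1/4).
T = (661 / 5.67×10⁻⁸)^(1/4) = (1.17×10^10)^(1/4).
T = 329 K.

T ≈ 329 K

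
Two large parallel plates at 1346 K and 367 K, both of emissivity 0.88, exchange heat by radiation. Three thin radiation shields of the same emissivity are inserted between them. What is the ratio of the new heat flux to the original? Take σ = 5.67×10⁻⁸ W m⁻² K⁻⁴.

With N identical shields there are N+1 = 4 gaps in series, each with the same radiative resistance, so the flux falls to 1/(N+1) of its unshielded value.

ratio ≈ 0.250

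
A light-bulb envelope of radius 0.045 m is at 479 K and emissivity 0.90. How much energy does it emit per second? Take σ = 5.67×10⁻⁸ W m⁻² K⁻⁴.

A = 4πr² = 4π × (0.045)² = 0.0254 m².
Stefan–Boltzmann: P = εσAT⁴ = 0.90 × 5.67×10⁻⁸ × 0.0254 × (479)⁴ = 0.90 × 5.67×10⁻⁸ × 0.0254 × 5.26×10^10.
P = 68.4 W.

P ≈ 68.4 W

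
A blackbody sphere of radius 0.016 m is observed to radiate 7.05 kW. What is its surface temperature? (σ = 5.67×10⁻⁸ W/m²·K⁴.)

A = 4πr² = 4π × (0.016)² = 3.22×10^-3 m².
From P = σAT⁴, T = (P / σA)^(1/4) = (7050 / (5.67×10⁻⁸ × 3.22×10^-3))^(1/4).
T = (3.87×10^13)^(1/4) = 2490 K.

T ≈ 2490 K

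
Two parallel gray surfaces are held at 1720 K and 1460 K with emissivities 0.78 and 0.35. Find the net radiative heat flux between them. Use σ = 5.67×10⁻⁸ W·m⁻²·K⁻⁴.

q ≈ 76000 W/m²

For two large parallel gray plates, q = σ(T₁⁴ − T₂⁴) / (1/ε₁ + 1/ε₂ − 1).
1/ε₁ + 1/ε₂ − 1 = 1/0.78 + 1/0.35 − 1 = 3.139.
T₁⁴ − T₂⁴ = 8.75×10^12 − 4.54×10^12 = 4.21×10^12 K⁴.
q = 5.67×10⁻⁸ × 4.21×10^12 / 3.139 = 76000 W/m².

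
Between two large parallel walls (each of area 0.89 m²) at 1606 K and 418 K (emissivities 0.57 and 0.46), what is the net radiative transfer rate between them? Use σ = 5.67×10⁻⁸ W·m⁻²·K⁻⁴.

For two large parallel gray plates, q = σ(T₁⁴ − T₂⁴) / (1/ε₁ + 1/ε₂ − 1).
1/ε₁ + 1/ε₂ − 1 = 1/0.57 + 1/0.46 − 1 = 2.928.
T₁⁴ − T₂⁴ = 6.65×10^12 − 3.05×10^10 = 6.62×10^12 K⁴.
q = 5.67×10⁻⁸ × 6.62×10^12 / 2.928 = 1.28×10^5 W/m².
Q = q·A = 1.28×10^5 × 0.89 = 1.14×10^5 W.

Q ≈ 1.14×10^5 W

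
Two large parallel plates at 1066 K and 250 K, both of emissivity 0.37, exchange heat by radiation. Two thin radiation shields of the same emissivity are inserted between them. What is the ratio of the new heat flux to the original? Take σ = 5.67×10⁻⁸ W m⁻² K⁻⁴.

With N identical shields there are N+1 = 3 gaps in series, each with the same radiative resistance, so the flux falls to 1/(N+1) of its unshielded value.

ratio ≈ 0.333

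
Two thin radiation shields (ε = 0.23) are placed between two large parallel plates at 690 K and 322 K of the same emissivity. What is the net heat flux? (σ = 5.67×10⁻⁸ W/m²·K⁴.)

q ≈ 530 W/m²

Each of the 3 gaps contributes resistance (2/ε − 1) = 2/0.23 − 1 = 7.696; total = 23.09.
q = σ(T₁⁴ − T₂⁴) / 23.09 = 5.67×10⁻⁸ × 2.16×10^11 / 23.09 = 530 W/m².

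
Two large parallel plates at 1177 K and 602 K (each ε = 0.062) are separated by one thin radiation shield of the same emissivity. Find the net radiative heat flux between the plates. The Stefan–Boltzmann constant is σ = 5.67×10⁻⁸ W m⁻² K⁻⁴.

Each of the 2 gaps contributes resistance (2/ε − 1) = 2/0.062 − 1 = 31.26; total = 62.52.
q = σ(T₁⁴ − T₂⁴) / 62.52 = 5.67×10⁻⁸ × 1.79×10^12 / 62.52 = 1620 W/m².

q ≈ 1620 W/m²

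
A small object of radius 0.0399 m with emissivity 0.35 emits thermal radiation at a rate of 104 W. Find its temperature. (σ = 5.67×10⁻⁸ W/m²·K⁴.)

T ≈ 715 K

A = 4πr² = 4π × (0.0399)² = 0.0200 m².
From P = εσAT⁴, T = (P / εσA)^(1/4) = (104 / (0.35 × 5.67×10⁻⁸ × 0.0200))^(1/4).
T = (2.62×10^11)^(1/4) = 715 K.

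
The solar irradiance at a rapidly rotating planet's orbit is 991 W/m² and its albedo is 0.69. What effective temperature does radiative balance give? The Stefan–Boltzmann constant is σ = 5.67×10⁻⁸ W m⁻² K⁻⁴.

Power absorbed = (1−a)S·πR²; power emitted = 4πR²σT⁴. Equating and cancelling πR²:
T = ((1−a)S / 4σ)^(1/4) = (307 / (4 × 5.67×10⁻⁸))^(1/4) = (1.35×10^9)^(1/4).
T = 192 K.

T ≈ 192 K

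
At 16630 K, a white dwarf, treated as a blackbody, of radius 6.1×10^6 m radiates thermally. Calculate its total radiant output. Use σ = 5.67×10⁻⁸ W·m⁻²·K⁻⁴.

P ≈ 2.03×10^24 W

A = 4πr² = 4π × (6.1×10^6)² = 4.68×10^14 m².
P = σAT⁴ = 5.67×10⁻⁸ × 4.68×10^14 × (16630)⁴ = 5.67×10⁻⁸ × 4.68×10^14 × 7.65×10^16.
P = 2.03×10^24 W.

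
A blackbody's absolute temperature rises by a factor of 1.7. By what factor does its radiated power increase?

factor ≈ 8.35

P ∝ T⁴, so the power scales as (1.7)⁴ = 8.35.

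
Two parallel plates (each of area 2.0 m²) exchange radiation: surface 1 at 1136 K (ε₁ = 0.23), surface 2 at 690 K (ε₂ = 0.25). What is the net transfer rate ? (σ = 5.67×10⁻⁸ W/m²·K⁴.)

For two large parallel gray plates, q = σ(T₁⁴ − T₂⁴) / (1/ε₁ + 1/ε₂ − 1).
1/ε₁ + 1/ε₂ − 1 = 1/0.23 + 1/0.25 − 1 = 7.348.
T₁⁴ − T₂⁴ = 1.67×10^12 − 2.27×10^11 = 1.44×10^12 K⁴.
q = 5.67×10⁻⁸ × 1.44×10^12 / 7.348 = 11100 W/m².
Q = q·A = 11100 × 2.0 = 22200 W.

Q ≈ 22200 W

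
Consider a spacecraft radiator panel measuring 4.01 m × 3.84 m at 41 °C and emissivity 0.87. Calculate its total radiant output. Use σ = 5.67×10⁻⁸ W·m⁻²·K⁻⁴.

A = 4.01 × 3.84 = 15.4 m².
41 °C = 314 K.
P = εσAT⁴ = 0.87 × 5.67×10⁻⁸ × 15.4 × (314)⁴ = 0.87 × 5.67×10⁻⁸ × 15.4 × 9.72×10^9.
P = 7380 W.

P ≈ 7380 W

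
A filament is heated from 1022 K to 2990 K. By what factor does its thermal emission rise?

ratio ≈ 73.3

P ∝ T⁴, so the ratio is (2990/1022)⁴ = (2.926)⁴ = 73.3.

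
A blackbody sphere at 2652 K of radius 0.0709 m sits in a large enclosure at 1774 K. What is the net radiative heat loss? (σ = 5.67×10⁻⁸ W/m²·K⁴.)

A = 4πr² = 4π × (0.0709)² = 0.0632 m².
Q = σA(T⁴ − T_s⁴). T⁴ − T_s⁴ = (2652)⁴ − (1774)⁴ = 4.95×10^13 − 9.90×10^12 = 3.96×10^13 K⁴.
Q = 5.67×10⁻⁸ × 0.0632 × 3.96×10^13 = 1.42×10^5 W.

Q ≈ 1.42×10^5 W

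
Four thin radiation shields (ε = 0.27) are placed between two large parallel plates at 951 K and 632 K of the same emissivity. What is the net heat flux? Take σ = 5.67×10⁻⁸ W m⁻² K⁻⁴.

q ≈ 1170 W/m²

Each of the 5 gaps contributes resistance (2/ε − 1) = 2/0.27 − 1 = 6.407; total = 32.04.
q = σ(T₁⁴ − T₂⁴) / 32.04 = 5.67×10⁻⁸ × 6.58×10^11 / 32.04 = 1170 W/m².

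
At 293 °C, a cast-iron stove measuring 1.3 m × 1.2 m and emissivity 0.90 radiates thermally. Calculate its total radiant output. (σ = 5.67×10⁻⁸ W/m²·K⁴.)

P ≈ 8170 W

A = 1.3 × 1.2 = 1.56 m².
293 °C = 566 K.
Stefan–Boltzmann: P = εσAT⁴ = 0.90 × 5.67×10⁻⁸ × 1.56 × (566)⁴ = 0.90 × 5.67×10⁻⁸ × 1.56 × 1.03×10^11.
P = 8170 W.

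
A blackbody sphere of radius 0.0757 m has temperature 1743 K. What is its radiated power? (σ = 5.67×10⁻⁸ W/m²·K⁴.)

A = 4πr² = 4π × (0.0757)² = 0.0720 m².
P = σAT⁴ = 5.67×10⁻⁸ × 0.0720 × (1743)⁴ = 5.67×10⁻⁸ × 0.0720 × 9.23×10^12.
P = 37700 W.

P ≈ 37700 W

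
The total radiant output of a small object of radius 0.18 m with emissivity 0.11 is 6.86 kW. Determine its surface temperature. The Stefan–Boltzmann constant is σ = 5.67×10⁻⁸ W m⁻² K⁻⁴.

T ≈ 1280 K

A = 4πr² = 4π × (0.18)² = 0.407 m².
From P = εσAT⁴, T = (P / εσA)^(1/4) = (6860 / (0.11 × 5.67×10⁻⁸ × 0.407))^(1/4).
T = (2.70×10^12)^(1/4) = 1280 K.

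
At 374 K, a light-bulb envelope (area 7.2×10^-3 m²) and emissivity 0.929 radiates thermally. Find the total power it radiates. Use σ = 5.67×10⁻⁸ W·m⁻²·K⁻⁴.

P ≈ 7.42 W

P = εσAT⁴ = 0.929 × 5.67×10⁻⁸ × 7.20×10^-3 × (374)⁴ = 0.929 × 5.67×10⁻⁸ × 7.20×10^-3 × 1.96×10^10.
P = 7.42 W.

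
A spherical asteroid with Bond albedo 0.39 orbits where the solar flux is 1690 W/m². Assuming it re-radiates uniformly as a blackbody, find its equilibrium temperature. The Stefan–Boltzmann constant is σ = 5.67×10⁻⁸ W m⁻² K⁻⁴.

Power absorbed = (1−a)S·πR²; power emitted = 4πR²σT⁴. Equating and cancelling πR²:
T = ((1−a)S / 4σ)^(1/4) = (1030 / (4 × 5.67×10⁻⁸))^(1/4) = (4.55×10^9)^(1/4).
T = 260 K.

T ≈ 260 K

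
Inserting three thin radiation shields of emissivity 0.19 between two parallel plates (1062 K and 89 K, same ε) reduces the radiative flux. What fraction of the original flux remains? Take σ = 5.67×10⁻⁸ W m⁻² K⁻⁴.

With N identical shields there are N+1 = 4 gaps in series, each with the same radiative resistance, so the flux falls to 1/(N+1) of its unshielded value.

ratio ≈ 0.250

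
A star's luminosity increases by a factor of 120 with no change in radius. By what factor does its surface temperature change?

factor ≈ 3.31

P ∝ T⁴ ⇒ T ∝ P^(1/4), so T scales by (120)^(1/4) = 3.31.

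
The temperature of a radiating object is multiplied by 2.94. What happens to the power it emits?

factor ≈ 74.7

P ∝ T⁴, so the power scales as (2.94)⁴ = 74.7.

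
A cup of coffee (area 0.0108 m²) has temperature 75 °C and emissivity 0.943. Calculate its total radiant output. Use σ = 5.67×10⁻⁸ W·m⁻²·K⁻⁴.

P ≈ 8.47 W

75 °C = 348 K.
P = εσAT⁴ = 0.943 × 5.67×10⁻⁸ × 0.0108 × (348)⁴ = 0.943 × 5.67×10⁻⁸ × 0.0108 × 1.47×10^10.
P = 8.47 W.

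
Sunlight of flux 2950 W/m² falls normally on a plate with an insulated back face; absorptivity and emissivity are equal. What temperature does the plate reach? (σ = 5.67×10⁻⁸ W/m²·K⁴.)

Absorbed flux αS = emitted flux εσT⁴ (one radiating face); with α = ε, T = (S/σ)^(1/4).
T = (2950 / 5.67×10⁻⁸)^(1/4) = (5.20×10^10)^(1/4).
T = 478 K.

T ≈ 478 K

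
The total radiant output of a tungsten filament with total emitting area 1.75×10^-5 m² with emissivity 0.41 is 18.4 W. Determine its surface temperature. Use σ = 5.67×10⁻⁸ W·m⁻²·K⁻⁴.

From P = εσAT⁴, T = (P / εσA)^(1/4) = (18.4 / (0.41 × 5.67×10⁻⁸ × 1.75×10^-5))^(1/4).
T = (4.52×10^13)^(1/4) = 2590 K.

T ≈ 2590 K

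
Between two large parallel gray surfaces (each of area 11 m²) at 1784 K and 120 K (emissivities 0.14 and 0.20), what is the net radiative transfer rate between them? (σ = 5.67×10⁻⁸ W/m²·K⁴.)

For two large parallel gray plates, q = σ(T₁⁴ − T₂⁴) / (1/ε₁ + 1/ε₂ − 1).
1/ε₁ + 1/ε₂ − 1 = 1/0.14 + 1/0.20 − 1 = 11.14.
T₁⁴ − T₂⁴ = 1.01×10^13 − 2.07×10^8 = 1.01×10^13 K⁴.
q = 5.67×10⁻⁸ × 1.01×10^13 / 11.14 = 51500 W/m².
Q = q·A = 51500 × 11 = 5.67×10^5 W.

Q ≈ 5.67×10^5 W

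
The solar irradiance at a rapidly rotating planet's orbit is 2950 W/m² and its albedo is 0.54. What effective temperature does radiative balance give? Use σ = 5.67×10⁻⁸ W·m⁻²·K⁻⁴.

T ≈ 278 K

Power absorbed = (1−a)S·πR²; power emitted = 4πR²σT⁴. Equating and cancelling πR²:
T = ((1−a)S / 4σ)^(1/4) = (1360 / (4 × 5.67×10⁻⁸))^(1/4) = (5.98×10^9)^(1/4).
T = 278 K.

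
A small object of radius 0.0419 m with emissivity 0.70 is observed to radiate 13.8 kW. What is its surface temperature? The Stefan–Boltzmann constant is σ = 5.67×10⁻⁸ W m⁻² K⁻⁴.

A = 4πr² = 4π × (0.0419)² = 0.0221 m².
From P = εσAT⁴, T = (P / εσA)^(1/4) = (13800 / (0.70 × 5.67×10⁻⁸ × 0.0221))^(1/4).
T = (1.58×10^13)^(1/4) = 1990 K.

T ≈ 1990 K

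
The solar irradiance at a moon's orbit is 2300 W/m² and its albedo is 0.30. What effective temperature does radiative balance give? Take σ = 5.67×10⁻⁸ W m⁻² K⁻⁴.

T ≈ 290 K

Power absorbed = (1−a)S·πR²; power emitted = 4πR²σT⁴. Equating and cancelling πR²:
T = ((1−a)S / 4σ)^(1/4) = (1610 / (4 × 5.67×10⁻⁸))^(1/4) = (7.10×10^9)^(1/4).
T = 290 K.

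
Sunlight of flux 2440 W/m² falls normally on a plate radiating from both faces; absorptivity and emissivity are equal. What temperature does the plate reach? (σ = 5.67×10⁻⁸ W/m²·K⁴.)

Absorbed flux αS = emitted flux 2εσT⁴ per unit area; with α = ε this gives T = (S/2σ)^(1/4).
T = (2440 / (2 × 5.67×10⁻⁸))^(1/4) = (2.15×10^10)^(1/4).
T = 383 K.

T ≈ 383 K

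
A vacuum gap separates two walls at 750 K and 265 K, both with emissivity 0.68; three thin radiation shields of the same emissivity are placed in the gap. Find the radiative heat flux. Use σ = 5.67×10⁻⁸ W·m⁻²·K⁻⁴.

Each of the 4 gaps contributes resistance (2/ε − 1) = 2/0.68 − 1 = 1.941; total = 7.765.
q = σ(T₁⁴ − T₂⁴) / 7.765 = 5.67×10⁻⁸ × 3.11×10^11 / 7.765 = 2270 W/m².

q ≈ 2270 W/m²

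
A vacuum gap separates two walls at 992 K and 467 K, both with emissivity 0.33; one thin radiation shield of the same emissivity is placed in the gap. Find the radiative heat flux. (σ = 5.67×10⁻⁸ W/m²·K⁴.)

q ≈ 5160 W/m²

Each of the 2 gaps contributes resistance (2/ε − 1) = 2/0.33 − 1 = 5.061; total = 10.12.
q = σ(T₁⁴ − T₂⁴) / 10.12 = 5.67×10⁻⁸ × 9.21×10^11 / 10.12 = 5160 W/m².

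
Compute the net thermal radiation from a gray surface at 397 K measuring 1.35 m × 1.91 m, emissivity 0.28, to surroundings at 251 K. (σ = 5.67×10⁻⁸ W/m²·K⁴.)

A = 1.35 × 1.91 = 2.58 m².
Q = εσA(T⁴ − T_s⁴). T⁴ − T_s⁴ = (397)⁴ − (251)⁴ = 2.48×10^10 − 3.97×10^9 = 2.09×10^10 K⁴.
Q = 0.28 × 5.67×10⁻⁸ × 2.58 × 2.09×10^10 = 854 W.

Q ≈ 854 W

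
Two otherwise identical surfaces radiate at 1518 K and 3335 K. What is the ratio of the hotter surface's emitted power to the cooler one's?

ratio ≈ 23.3

P ∝ T⁴, so the ratio is (3335/1518)⁴ = (2.197)⁴ = 23.3.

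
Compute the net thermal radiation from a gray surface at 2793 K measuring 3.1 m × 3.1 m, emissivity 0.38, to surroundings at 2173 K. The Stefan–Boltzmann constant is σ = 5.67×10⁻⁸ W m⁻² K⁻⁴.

A = 3.1 × 3.1 = 9.61 m².
Q = εσA(T⁴ − T_s⁴). T⁴ − T_s⁴ = (2793)⁴ − (2173)⁴ = 6.09×10^13 − 2.23×10^13 = 3.86×10^13 K⁴.
Q = 0.38 × 5.67×10⁻⁸ × 9.61 × 3.86×10^13 = 7.98×10^6 W.

Q ≈ 7.98×10^6 W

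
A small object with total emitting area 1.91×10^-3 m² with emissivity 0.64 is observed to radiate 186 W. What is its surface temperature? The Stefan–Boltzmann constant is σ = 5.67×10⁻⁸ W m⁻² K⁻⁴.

T ≈ 1280 K

From P = εσAT⁴, T = (P / εσA)^(1/4) = (186 / (0.64 × 5.67×10⁻⁸ × 1.91×10^-3))^(1/4).
T = (2.68×10^12)^(1/4) = 1280 K.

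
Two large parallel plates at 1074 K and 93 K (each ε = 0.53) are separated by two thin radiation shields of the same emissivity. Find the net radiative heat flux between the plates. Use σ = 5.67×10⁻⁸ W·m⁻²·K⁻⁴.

Each of the 3 gaps contributes resistance (2/ε − 1) = 2/0.53 − 1 = 2.774; total = 8.321.
q = σ(T₁⁴ − T₂⁴) / 8.321 = 5.67×10⁻⁸ × 1.33×10^12 / 8.321 = 9070 W/m².

q ≈ 9070 W/m²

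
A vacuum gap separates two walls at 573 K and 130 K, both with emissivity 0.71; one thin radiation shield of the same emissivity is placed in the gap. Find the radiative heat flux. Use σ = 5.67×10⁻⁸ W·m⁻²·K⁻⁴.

Each of the 2 gaps contributes resistance (2/ε − 1) = 2/0.71 − 1 = 1.817; total = 3.634.
q = σ(T₁⁴ − T₂⁴) / 3.634 = 5.67×10⁻⁸ × 1.08×10^11 / 3.634 = 1680 W/m².

q ≈ 1680 W/m²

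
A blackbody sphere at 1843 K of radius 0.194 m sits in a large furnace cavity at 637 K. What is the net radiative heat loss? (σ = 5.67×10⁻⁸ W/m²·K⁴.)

A = 4πr² = 4π × (0.194)² = 0.473 m².
Q = σA(T⁴ − T_s⁴). T⁴ − T_s⁴ = (1843)⁴ − (637)⁴ = 1.15×10^13 − 1.65×10^11 = 1.14×10^13 K⁴.
Q = 5.67×10⁻⁸ × 0.473 × 1.14×10^13 = 3.05×10^5 W.

Q ≈ 3.05×10^5 W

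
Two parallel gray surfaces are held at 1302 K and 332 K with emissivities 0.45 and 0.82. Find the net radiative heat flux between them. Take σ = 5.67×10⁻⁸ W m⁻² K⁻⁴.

For two large parallel gray plates, q = σ(T₁⁴ − T₂⁴) / (1/ε₁ + 1/ε₂ − 1).
1/ε₁ + 1/ε₂ − 1 = 1/0.45 + 1/0.82 − 1 = 2.442.
T₁⁴ − T₂⁴ = 2.87×10^12 − 1.21×10^10 = 2.86×10^12 K⁴.
q = 5.67×10⁻⁸ × 2.86×10^12 / 2.442 = 66400 W/m².

q ≈ 66400 W/m²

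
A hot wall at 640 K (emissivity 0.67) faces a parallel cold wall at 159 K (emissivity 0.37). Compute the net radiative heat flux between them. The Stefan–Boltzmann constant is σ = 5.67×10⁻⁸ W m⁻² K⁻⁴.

q ≈ 2970 W/m²

For two large parallel gray plates, q = σ(T₁⁴ − T₂⁴) / (1/ε₁ + 1/ε₂ − 1).
1/ε₁ + 1/ε₂ − 1 = 1/0.67 + 1/0.37 − 1 = 3.195.
T₁⁴ − T₂⁴ = 1.68×10^11 − 6.39×10^8 = 1.67×10^11 K⁴.
q = 5.67×10⁻⁸ × 1.67×10^11 / 3.195 = 2970 W/m².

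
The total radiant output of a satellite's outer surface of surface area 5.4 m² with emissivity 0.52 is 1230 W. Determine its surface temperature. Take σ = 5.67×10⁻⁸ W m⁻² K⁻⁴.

From P = εσAT⁴, T = (P / εσA)^(1/4) = (1230 / (0.52 × 5.67×10⁻⁸ × 5.40))^(1/4).
T = (7.73×10^9)^(1/4) = 296 K.

T ≈ 296 K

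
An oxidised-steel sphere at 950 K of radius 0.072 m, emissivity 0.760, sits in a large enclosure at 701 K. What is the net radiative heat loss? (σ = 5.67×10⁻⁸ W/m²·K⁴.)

A = 4πr² = 4π × (0.072)² = 0.0651 m².
Q = εσA(T⁴ − T_s⁴). T⁴ − T_s⁴ = (950)⁴ − (701)⁴ = 8.15×10^11 − 2.41×10^11 = 5.73×10^11 K⁴.
Q = 0.760 × 5.67×10⁻⁸ × 0.0651 × 5.73×10^11 = 1610 W.

Q ≈ 1610 W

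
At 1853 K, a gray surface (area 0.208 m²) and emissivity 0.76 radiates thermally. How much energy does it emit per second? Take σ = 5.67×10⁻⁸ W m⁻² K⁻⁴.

P ≈ 1.06×10^5 W

Stefan–Boltzmann: P = εσAT⁴ = 0.76 × 5.67×10⁻⁸ × 0.208 × (1853)⁴ = 0.76 × 5.67×10⁻⁸ × 0.208 × 1.18×10^13.
P = 1.06×10^5 W.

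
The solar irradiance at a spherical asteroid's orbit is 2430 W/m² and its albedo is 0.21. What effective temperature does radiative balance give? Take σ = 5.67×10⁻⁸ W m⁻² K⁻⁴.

T ≈ 303 K

Power absorbed = (1−a)S·πR²; power emitted = 4πR²σT⁴. Equating and cancelling πR²:
T = ((1−a)S / 4σ)^(1/4) = (1920 / (4 × 5.67×10⁻⁸))^(1/4) = (8.46×10^9)^(1/4).
T = 303 K.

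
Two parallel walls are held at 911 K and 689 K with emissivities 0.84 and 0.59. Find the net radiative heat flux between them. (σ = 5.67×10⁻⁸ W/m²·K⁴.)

For two large parallel gray plates, q = σ(T₁⁴ − T₂⁴) / (1/ε₁ + 1/ε₂ − 1).
1/ε₁ + 1/ε₂ − 1 = 1/0.84 + 1/0.59 − 1 = 1.885.
T₁⁴ − T₂⁴ = 6.89×10^11 − 2.25×10^11 = 4.63×10^11 K⁴.
q = 5.67×10⁻⁸ × 4.63×10^11 / 1.885 = 13900 W/m².

q ≈ 13900 W/m²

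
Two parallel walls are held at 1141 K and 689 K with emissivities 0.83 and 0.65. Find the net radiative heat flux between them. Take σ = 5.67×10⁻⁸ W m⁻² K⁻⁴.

q ≈ 47800 W/m²

For two large parallel gray plates, q = σ(T₁⁴ − T₂⁴) / (1/ε₁ + 1/ε₂ − 1).
1/ε₁ + 1/ε₂ − 1 = 1/0.83 + 1/0.65 − 1 = 1.743.
T₁⁴ − T₂⁴ = 1.69×10^12 − 2.25×10^11 = 1.47×10^12 K⁴.
q = 5.67×10⁻⁸ × 1.47×10^12 / 1.743 = 47800 W/m².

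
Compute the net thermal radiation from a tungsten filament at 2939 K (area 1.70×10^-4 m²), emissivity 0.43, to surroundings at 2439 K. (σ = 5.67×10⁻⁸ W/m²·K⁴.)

Q = εσA(T⁴ − T_s⁴). T⁴ − T_s⁴ = (2939)⁴ − (2439)⁴ = 7.46×10^13 − 3.54×10^13 = 3.92×10^13 K⁴.
Q = 0.43 × 5.67×10⁻⁸ × 1.70×10^-4 × 3.92×10^13 = 163 W.

Q ≈ 163 W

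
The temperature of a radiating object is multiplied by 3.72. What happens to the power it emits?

P ∝ T⁴, so the power scales as (3.72)⁴ = 192.

factor ≈ 192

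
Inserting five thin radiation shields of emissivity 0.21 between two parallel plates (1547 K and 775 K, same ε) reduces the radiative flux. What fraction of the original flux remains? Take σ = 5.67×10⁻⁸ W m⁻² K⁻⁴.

With N identical shields there are N+1 = 6 gaps in series, each with the same radiative resistance, so the flux falls to 1/(N+1) of its unshielded value.

ratio ≈ 0.167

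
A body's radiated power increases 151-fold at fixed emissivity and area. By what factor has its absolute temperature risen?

factor ≈ 3.51

P ∝ T⁴ ⇒ T ∝ P^(1/4), so T scales by (151)^(1/4) = 3.51.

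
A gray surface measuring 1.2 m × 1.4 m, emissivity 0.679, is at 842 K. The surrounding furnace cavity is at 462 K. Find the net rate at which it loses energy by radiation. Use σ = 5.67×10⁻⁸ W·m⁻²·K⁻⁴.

A = 1.2 × 1.4 = 1.68 m².
Q = εσA(T⁴ − T_s⁴). T⁴ − T_s⁴ = (842)⁴ − (462)⁴ = 5.03×10^11 − 4.56×10^10 = 4.57×10^11 K⁴.
Q = 0.679 × 5.67×10⁻⁸ × 1.68 × 4.57×10^11 = 29600 W.

Q ≈ 29600 W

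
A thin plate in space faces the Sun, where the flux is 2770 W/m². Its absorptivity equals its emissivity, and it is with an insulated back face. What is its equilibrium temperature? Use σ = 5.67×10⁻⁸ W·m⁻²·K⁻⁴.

Absorbed flux αS = emitted flux εσT⁴ (one radiating face); with α = ε, T = (S/σ)^(1/4).
T = (2770 / 5.67×10⁻⁸)^(1/4) = (4.89×10^10)^(1/4).
T = 470 K.

T ≈ 470 K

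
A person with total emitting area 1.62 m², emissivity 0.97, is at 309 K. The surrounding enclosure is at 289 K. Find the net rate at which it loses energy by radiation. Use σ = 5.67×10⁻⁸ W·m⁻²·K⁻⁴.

Q ≈ 191 W

Q = εσA(T⁴ − T_s⁴). T⁴ − T_s⁴ = (309)⁴ − (289)⁴ = 9.12×10^9 − 6.98×10^9 = 2.14×10^9 K⁴.
Q = 0.97 × 5.67×10⁻⁸ × 1.62 × 2.14×10^9 = 191 W.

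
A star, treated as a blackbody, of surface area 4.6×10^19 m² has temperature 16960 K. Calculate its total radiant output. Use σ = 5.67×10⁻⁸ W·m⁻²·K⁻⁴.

P = σAT⁴ = 5.67×10⁻⁸ × 4.60×10^19 × (16960)⁴ = 5.67×10⁻⁸ × 4.60×10^19 × 8.27×10^16.
P = 2.16×10^29 W.

P ≈ 2.16×10^29 W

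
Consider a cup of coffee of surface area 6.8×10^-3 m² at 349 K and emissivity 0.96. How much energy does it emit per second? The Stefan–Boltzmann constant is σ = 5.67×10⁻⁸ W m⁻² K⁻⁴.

P ≈ 5.49 W

Stefan–Boltzmann: P = εσAT⁴ = 0.96 × 5.67×10⁻⁸ × 6.80×10^-3 × (349)⁴ = 0.96 × 5.67×10⁻⁸ × 6.80×10^-3 × 1.48×10^10.
P = 5.49 W.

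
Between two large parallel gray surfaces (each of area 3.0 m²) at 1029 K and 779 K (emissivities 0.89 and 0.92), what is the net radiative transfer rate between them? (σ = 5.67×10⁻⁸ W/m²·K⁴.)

For two large parallel gray plates, q = σ(T₁⁴ − T₂⁴) / (1/ε₁ + 1/ε₂ − 1).
1/ε₁ + 1/ε₂ − 1 = 1/0.89 + 1/0.92 − 1 = 1.211.
T₁⁴ − T₂⁴ = 1.12×10^12 − 3.68×10^11 = 7.53×10^11 K⁴.
q = 5.67×10⁻⁸ × 7.53×10^11 / 1.211 = 35300 W/m².
Q = q·A = 35300 × 3.0 = 1.06×10^5 W.

Q ≈ 1.06×10^5 W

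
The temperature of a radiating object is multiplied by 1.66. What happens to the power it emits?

P ∝ T⁴, so the power scales as (1.66)⁴ = 7.59.

factor ≈ 7.59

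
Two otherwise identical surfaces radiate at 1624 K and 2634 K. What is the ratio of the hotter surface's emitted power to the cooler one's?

P ∝ T⁴, so the ratio is (2634/1624)⁴ = (1.622)⁴ = 6.92.

ratio ≈ 6.92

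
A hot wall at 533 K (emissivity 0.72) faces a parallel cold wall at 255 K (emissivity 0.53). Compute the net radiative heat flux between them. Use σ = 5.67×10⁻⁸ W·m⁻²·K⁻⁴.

q ≈ 1910 W/m²

For two large parallel gray plates, q = σ(T₁⁴ − T₂⁴) / (1/ε₁ + 1/ε₂ − 1).
1/ε₁ + 1/ε₂ − 1 = 1/0.72 + 1/0.53 − 1 = 2.276.
T₁⁴ − T₂⁴ = 8.07×10^10 − 4.23×10^9 = 7.65×10^10 K⁴.
q = 5.67×10⁻⁸ × 7.65×10^10 / 2.276 = 1910 W/m².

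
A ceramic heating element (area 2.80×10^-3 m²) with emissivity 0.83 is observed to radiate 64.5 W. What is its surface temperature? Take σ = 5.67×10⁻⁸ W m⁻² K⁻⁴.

T ≈ 836 K

From P = εσAT⁴, T = (P / εσA)^(1/4) = (64.5 / (0.83 × 5.67×10⁻⁸ × 2.80×10^-3))^(1/4).
T = (4.89×10^11)^(1/4) = 836 K.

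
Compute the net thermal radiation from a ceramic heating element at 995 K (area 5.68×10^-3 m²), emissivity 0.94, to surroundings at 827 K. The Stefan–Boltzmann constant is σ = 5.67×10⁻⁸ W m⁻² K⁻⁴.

Q = εσA(T⁴ − T_s⁴). T⁴ − T_s⁴ = (995)⁴ − (827)⁴ = 9.80×10^11 − 4.68×10^11 = 5.12×10^11 K⁴.
Q = 0.94 × 5.67×10⁻⁸ × 5.68×10^-3 × 5.12×10^11 = 155 W.

Q ≈ 155 W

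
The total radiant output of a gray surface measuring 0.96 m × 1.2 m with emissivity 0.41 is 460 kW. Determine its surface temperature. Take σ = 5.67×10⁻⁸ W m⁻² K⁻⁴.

T ≈ 2040 K

A = 0.96 × 1.2 = 1.15 m².
From P = εσAT⁴, T = (P / εσA)^(1/4) = (4.60×10^5 / (0.41 × 5.67×10⁻⁸ × 1.15))^(1/4).
T = (1.72×10^13)^(1/4) = 2040 K.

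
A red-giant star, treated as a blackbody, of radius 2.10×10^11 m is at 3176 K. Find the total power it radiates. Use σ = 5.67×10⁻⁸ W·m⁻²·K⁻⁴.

P ≈ 3.20×10^30 W

A = 4πr² = 4π × (2.10×10^11)² = 5.54×10^23 m².
P = σAT⁴ = 5.67×10⁻⁸ × 5.54×10^23 × (3176)⁴ = 5.67×10⁻⁸ × 5.54×10^23 × 1.02×10^14.
P = 3.20×10^30 W.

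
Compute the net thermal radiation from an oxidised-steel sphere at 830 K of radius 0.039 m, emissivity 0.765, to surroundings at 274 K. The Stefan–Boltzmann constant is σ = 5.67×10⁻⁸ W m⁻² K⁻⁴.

Q ≈ 389 W

A = 4πr² = 4π × (0.039)² = 0.0191 m².
Q = εσA(T⁴ − T_s⁴). T⁴ − T_s⁴ = (830)⁴ − (274)⁴ = 4.75×10^11 − 5.64×10^9 = 4.69×10^11 K⁴.
Q = 0.765 × 5.67×10⁻⁸ × 0.0191 × 4.69×10^11 = 389 W.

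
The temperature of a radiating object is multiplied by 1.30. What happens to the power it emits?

P ∝ T⁴, so the power scales as (1.30)⁴ = 2.86.

factor ≈ 2.86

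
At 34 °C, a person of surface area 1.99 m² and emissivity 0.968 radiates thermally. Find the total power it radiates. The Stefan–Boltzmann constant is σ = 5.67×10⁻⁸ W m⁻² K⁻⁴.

34 °C = 307 K.
Stefan–Boltzmann: P = εσAT⁴ = 0.968 × 5.67×10⁻⁸ × 1.99 × (307)⁴ = 0.968 × 5.67×10⁻⁸ × 1.99 × 8.88×10^9.
P = 970 W.

P ≈ 970 W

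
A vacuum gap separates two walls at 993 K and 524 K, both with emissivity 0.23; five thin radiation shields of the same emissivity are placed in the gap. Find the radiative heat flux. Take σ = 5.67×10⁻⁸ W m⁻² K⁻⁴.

q ≈ 1100 W/m²

Each of the 6 gaps contributes resistance (2/ε − 1) = 2/0.23 − 1 = 7.696; total = 46.17.
q = σ(T₁⁴ − T₂⁴) / 46.17 = 5.67×10⁻⁸ × 8.97×10^11 / 46.17 = 1100 W/m².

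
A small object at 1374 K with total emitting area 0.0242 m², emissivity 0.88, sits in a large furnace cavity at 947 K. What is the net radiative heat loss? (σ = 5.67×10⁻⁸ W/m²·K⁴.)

Q ≈ 3330 W

Q = εσA(T⁴ − T_s⁴). T⁴ − T_s⁴ = (1374)⁴ − (947)⁴ = 3.56×10^12 − 8.04×10^11 = 2.76×10^12 K⁴.
Q = 0.88 × 5.67×10⁻⁸ × 0.0242 × 2.76×10^12 = 3330 W.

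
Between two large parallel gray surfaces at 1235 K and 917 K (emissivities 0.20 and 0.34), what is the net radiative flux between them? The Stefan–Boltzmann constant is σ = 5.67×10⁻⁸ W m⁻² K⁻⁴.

q ≈ 13200 W/m²

For two large parallel gray plates, q = σ(T₁⁴ − T₂⁴) / (1/ε₁ + 1/ε₂ − 1).
1/ε₁ + 1/ε₂ − 1 = 1/0.20 + 1/0.34 − 1 = 6.941.
T₁⁴ − T₂⁴ = 2.33×10^12 − 7.07×10^11 = 1.62×10^12 K⁴.
q = 5.67×10⁻⁸ × 1.62×10^12 / 6.941 = 13200 W/m².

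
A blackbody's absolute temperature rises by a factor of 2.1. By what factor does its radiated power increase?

factor ≈ 19.4

P ∝ T⁴, so the power scales as (2.1)⁴ = 19.4.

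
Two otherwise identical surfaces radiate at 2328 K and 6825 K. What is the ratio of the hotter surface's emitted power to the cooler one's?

P ∝ T⁴, so the ratio is (6825/2328)⁴ = (2.932)⁴ = 73.9.

ratio ≈ 73.9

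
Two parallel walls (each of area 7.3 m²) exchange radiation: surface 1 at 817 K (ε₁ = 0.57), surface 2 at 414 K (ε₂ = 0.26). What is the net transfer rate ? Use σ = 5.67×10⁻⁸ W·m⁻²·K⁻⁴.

Q ≈ 37400 W

For two large parallel gray plates, q = σ(T₁⁴ − T₂⁴) / (1/ε₁ + 1/ε₂ − 1).
1/ε₁ + 1/ε₂ − 1 = 1/0.57 + 1/0.26 − 1 = 4.601.
T₁⁴ − T₂⁴ = 4.46×10^11 − 2.94×10^10 = 4.16×10^11 K⁴.
q = 5.67×10⁻⁸ × 4.16×10^11 / 4.601 = 5130 W/m².
Q = q·A = 5130 × 7.3 = 37400 W.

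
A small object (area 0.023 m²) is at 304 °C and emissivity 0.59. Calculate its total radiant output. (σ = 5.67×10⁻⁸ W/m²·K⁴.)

P ≈ 85.3 W

304 °C = 577 K.
P = εσAT⁴ = 0.59 × 5.67×10⁻⁸ × 0.0230 × (577)⁴ = 0.59 × 5.67×10⁻⁸ × 0.0230 × 1.11×10^11.
P = 85.3 W.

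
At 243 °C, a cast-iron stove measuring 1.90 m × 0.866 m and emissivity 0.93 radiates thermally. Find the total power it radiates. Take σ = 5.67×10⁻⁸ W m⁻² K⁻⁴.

P ≈ 6150 W

A = 1.90 × 0.866 = 1.65 m².
243 °C = 516 K.
P = εσAT⁴ = 0.93 × 5.67×10⁻⁸ × 1.65 × (516)⁴ = 0.93 × 5.67×10⁻⁸ × 1.65 × 7.09×10^10.
P = 6150 W.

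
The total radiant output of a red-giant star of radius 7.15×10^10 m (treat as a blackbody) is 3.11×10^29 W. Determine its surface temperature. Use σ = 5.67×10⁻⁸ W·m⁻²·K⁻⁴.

A = 4πr² = 4π × (7.15×10^10)² = 6.42×10^22 m².
From P = σAT⁴, T = (P / σA)^(1/4) = (3.11×10^29 / (5.67×10⁻⁸ × 6.42×10^22))^(1/4).
T = (8.54×10^13)^(1/4) = 3040 K.

T ≈ 3040 K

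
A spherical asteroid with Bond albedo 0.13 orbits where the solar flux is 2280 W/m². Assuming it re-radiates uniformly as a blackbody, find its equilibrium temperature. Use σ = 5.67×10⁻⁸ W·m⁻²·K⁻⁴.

Power absorbed = (1−a)S·πR²; power emitted = 4πR²σT⁴. Equating and cancelling πR²:
T = ((1−a)S / 4σ)^(1/4) = (1980 / (4 × 5.67×10⁻⁸))^(1/4) = (8.75×10^9)^(1/4).
T = 306 K.

T ≈ 306 K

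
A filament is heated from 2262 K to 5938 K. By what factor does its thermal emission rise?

P ∝ T⁴, so the ratio is (5938/2262)⁴ = (2.625)⁴ = 47.5.

ratio ≈ 47.5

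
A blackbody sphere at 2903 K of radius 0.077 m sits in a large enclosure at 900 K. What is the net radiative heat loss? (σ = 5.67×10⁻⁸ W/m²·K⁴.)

Q ≈ 2.97×10^5 W

A = 4πr² = 4π × (0.077)² = 0.0745 m².
Q = σA(T⁴ − T_s⁴). T⁴ − T_s⁴ = (2903)⁴ − (900)⁴ = 7.10×10^13 − 6.56×10^11 = 7.04×10^13 K⁴.
Q = 5.67×10⁻⁸ × 0.0745 × 7.04×10^13 = 2.97×10^5 W.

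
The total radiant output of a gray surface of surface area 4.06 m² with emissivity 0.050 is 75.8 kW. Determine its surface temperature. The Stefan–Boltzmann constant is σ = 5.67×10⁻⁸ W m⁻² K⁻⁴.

T ≈ 1600 K

From P = εσAT⁴, T = (P / εσA)^(1/4) = (75800 / (0.050 × 5.67×10⁻⁸ × 4.06))^(1/4).
T = (6.59×10^12)^(1/4) = 1600 K.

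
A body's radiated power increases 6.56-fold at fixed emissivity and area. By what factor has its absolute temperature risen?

P ∝ T⁴ ⇒ T ∝ P^(1/4), so T scales by (6.56)^(1/4) = 1.60.

factor ≈ 1.60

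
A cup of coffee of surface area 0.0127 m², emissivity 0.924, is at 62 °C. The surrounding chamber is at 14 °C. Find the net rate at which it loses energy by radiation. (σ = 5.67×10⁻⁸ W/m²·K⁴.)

Convert: 62 °C = 335 K; 14 °C = 287 K.
Q = εσA(T⁴ − T_s⁴). T⁴ − T_s⁴ = (335)⁴ − (287)⁴ = 1.26×10^10 − 6.78×10^9 = 5.81×10^9 K⁴.
Q = 0.924 × 5.67×10⁻⁸ × 0.0127 × 5.81×10^9 = 3.87 W.

Q ≈ 3.87 W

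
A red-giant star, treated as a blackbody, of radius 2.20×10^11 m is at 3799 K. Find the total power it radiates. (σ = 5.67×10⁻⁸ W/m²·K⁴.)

A = 4πr² = 4π × (2.20×10^11)² = 6.08×10^23 m².
P = σAT⁴ = 5.67×10⁻⁸ × 6.08×10^23 × (3799)⁴ = 5.67×10⁻⁸ × 6.08×10^23 × 2.08×10^14.
P = 7.18×10^30 W.

P ≈ 7.18×10^30 W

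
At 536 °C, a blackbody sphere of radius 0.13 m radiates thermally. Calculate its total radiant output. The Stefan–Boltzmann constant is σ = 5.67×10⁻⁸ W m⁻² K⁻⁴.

P ≈ 5160 W

A = 4πr² = 4π × (0.13)² = 0.212 m².
536 °C = 809 K.
P = σAT⁴ = 5.67×10⁻⁸ × 0.212 × (809)⁴ = 5.67×10⁻⁸ × 0.212 × 4.28×10^11.
P = 5160 W.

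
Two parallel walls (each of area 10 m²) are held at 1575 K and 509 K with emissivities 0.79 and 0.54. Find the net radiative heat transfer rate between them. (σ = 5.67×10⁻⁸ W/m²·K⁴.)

For two large parallel gray plates, q = σ(T₁⁴ − T₂⁴) / (1/ε₁ + 1/ε₂ − 1).
1/ε₁ + 1/ε₂ − 1 = 1/0.79 + 1/0.54 − 1 = 2.118.
T₁⁴ − T₂⁴ = 6.15×10^12 − 6.71×10^10 = 6.09×10^12 K⁴.
q = 5.67×10⁻⁸ × 6.09×10^12 / 2.118 = 1.63×10^5 W/m².
Q = q·A = 1.63×10^5 × 10 = 1.63×10^6 W.

Q ≈ 1.63×10^6 W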